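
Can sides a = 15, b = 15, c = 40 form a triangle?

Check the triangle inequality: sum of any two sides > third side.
a + b vs c: 15 + 15 = 30 ≤ 40  ✗
a + c vs b: 15 + 40 = 55 > 15  ✓
b + c vs a: 15 + 40 = 55 > 15  ✓

No: 15 + 15 = 30 is not > 40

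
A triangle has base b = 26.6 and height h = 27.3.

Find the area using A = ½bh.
A = ½·b·h = ½·26.6·27.3 = ½·726.18 = 363.09

Area = 363.09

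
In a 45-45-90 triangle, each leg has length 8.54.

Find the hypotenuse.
In a 45-45-90 triangle the sides are in ratio 1 : 1 : √2, so hypotenuse = leg·√2.
Hypotenuse = 8.54·√2 ≈ 8.54·1.41421 ≈ 12.0774

Hypotenuse = 8.54√2 = 12.08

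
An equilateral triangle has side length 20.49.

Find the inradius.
r = Area/s with s the semi-perimeter.
Area = (√3/4)·20.49² = (√3/4)·419.8401 ≈ 0.433013·419.8401 ≈ 181.796
s = 3·20.49/2 = 30.735
r ≈ 181.796/30.735 ≈ 5.91495
(Equivalently r = side/(2√3) = 20.49/3.4641 ≈ 5.91495.)

r = 5.915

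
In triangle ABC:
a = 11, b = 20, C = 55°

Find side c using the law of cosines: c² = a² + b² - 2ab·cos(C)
c² = 11² + 20² − 2·11·20·cos(55°)
cos(55°) ≈ 0.573576
c² ≈ 121 + 400 − 440·(0.573576) ≈ 521 − 252.374 ≈ 268.626
c ≈ √268.626 ≈ 16.3898

c = 16.39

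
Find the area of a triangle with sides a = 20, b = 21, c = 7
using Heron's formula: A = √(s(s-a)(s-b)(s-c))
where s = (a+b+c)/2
s = (20 + 21 + 7)/2 = 48/2 = 24
s − a = 4, s − b = 3, s − c = 17
s(s−a)(s−b)(s−c) = 24·4·3·17 = 4896
Area = √4896 ≈ 69.9714

s = 24.0, Area = 69.97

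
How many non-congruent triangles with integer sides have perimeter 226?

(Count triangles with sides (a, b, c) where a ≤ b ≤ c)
Let a ≤ b ≤ c with a + b + c = 226. The only binding inequality is a + b > c, i.e. 226 − c > c, so c < 226/2; and c ≥ 226/3 since c is the largest side.
So 76 ≤ c ≤ 112. For each c, b runs from ⌈(226 − c)/2⌉ up to c (then a = 226 − b − c satisfies 1 ≤ a ≤ b automatically), giving c − ⌈(226 − c)/2⌉ + 1 choices.
Summing over c: 2 + 3 + 5 + 6 + … + 54 + 56  (37 terms, c = 76, …, 112) = 1064
Check (closed form: nearest integer to p²/48 for even p, (p+3)²/48 for odd p): 226²/48 = 51076/48 ≈ 1064.08 → 1064

1064 triangles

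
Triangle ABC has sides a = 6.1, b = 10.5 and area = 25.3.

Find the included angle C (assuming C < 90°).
Area = ½·a·b·sin(C)  ⇒  sin(C) = 2·Area/(a·b) = 2·25.3/(6.1·10.5) = 50.6/64.05 ≈ 0.790008
C = arcsin(0.790008) ≈ 52.1862° (taking the acute solution since C < 90°)

C = 52.19°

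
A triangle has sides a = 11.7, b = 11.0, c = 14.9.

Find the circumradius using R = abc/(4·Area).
First find the area with Heron's formula.
s = (11.7 + 11.0 + 14.9)/2 = 18.8
Area = √(s(s−a)(s−b)(s−c)) = √(18.8·7.1·7.8·3.9) ≈ √4060.46 ≈ 63.7218
abc = 11.7·11.0·14.9 = 1917.63
R = abc/(4·Area) ≈ 1917.63/(4·63.7218) = 1917.63/254.887 ≈ 7.52345

R = 7.523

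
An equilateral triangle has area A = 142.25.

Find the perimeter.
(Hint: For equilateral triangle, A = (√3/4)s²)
A = (√3/4)s²  ⇒  s² = 4A/√3 = 4·142.25/√3 = 569/1.73205 ≈ 328.512
s ≈ √328.512 ≈ 18.1249
Perimeter = 3s ≈ 3·18.1249 ≈ 54.3747

Perimeter = 54.37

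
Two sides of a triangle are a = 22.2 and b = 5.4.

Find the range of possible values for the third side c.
Triangle inequality: |a − b| < c < a + b
|a − b| = |22.2 − 5.4| = 16.8
a + b = 22.2 + 5.4 = 27.6

16.8 < c < 27.6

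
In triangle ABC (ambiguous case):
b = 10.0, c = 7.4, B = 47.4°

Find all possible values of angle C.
b/sin(B) = c/sin(C)  ⇒  sin(C) = c·sin(B)/b = 7.4·sin(47.4°)/10.0
sin(47.4°) ≈ 0.736097
sin(C) ≈ 7.4·0.736097/10.0 ≈ 5.44712/10.0 ≈ 0.544712
Candidate 1: C₁ = arcsin(0.544712) ≈ 33.005°  →  A = 180° − 47.4° − 33.005° ≈ 99.595° > 0, valid
Candidate 2: C₂ = 180° − C₁ ≈ 146.995°  →  A = 180° − 47.4° − 146.995° ≈ -14.395° ≤ 0, not a valid triangle

C = 33° (one solution)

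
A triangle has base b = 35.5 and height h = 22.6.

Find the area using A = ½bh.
A = ½·b·h = ½·35.5·22.6 = ½·802.3 = 401.15

Area = 401.15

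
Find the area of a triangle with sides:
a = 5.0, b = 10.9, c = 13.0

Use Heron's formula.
s = (5.0 + 10.9 + 13.0)/2 = 28.9/2 = 14.45
s − a = 9.45, s − b = 3.55, s − c = 1.45
s(s−a)(s−b)(s−c) = 14.45·9.45·3.55·1.45 ≈ 702.904
Area = √702.904 ≈ 26.5123

Area = 26.51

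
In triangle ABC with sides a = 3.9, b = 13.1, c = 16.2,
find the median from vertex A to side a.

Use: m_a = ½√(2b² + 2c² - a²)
m_a = ½√(2·13.1² + 2·16.2² − 3.9²) = ½√(2·171.61 + 2·262.44 − 15.21) = ½√(343.22 + 524.88 − 15.21) = ½√852.89
√852.89 ≈ 29.2043, so m_a ≈ 14.6021

m_a = 14.6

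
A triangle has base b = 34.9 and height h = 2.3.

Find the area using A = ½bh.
A = ½·b·h = ½·34.9·2.3 = ½·80.27 = 40.135

Area = 40.135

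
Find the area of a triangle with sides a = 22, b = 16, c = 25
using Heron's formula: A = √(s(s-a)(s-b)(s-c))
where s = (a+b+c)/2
s = (22 + 16 + 25)/2 = 63/2 = 31.5
s − a = 9.5, s − b = 15.5, s − c = 6.5
s(s−a)(s−b)(s−c) = 31.5·9.5·15.5·6.5 = 30149.4375
Area = √30149.4375 ≈ 173.636

s = 31.5, Area = 173.6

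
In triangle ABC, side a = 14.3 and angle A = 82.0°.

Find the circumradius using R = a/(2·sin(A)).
R = a/(2·sin(A)) = 14.3/(2·sin(82.0°))
sin(82.0°) ≈ 0.990268
R ≈ 14.3/(2·0.990268) = 14.3/1.98054 ≈ 7.22027

R = 7.22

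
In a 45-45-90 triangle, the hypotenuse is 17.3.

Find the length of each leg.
In a 45-45-90 triangle hypotenuse = leg·√2, so leg = hypotenuse/√2.
Leg = 17.3/√2 ≈ 17.3/1.41421 ≈ 12.2329

Each leg = 12.23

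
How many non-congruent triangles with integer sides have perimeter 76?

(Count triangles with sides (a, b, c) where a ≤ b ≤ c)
Let a ≤ b ≤ c with a + b + c = 76. The only binding inequality is a + b > c, i.e. 76 − c > c, so c < 76/2; and c ≥ 76/3 since c is the largest side.
So 26 ≤ c ≤ 37. For each c, b runs from ⌈(76 − c)/2⌉ up to c (then a = 76 − b − c satisfies 1 ≤ a ≤ b automatically), giving c − ⌈(76 − c)/2⌉ + 1 choices.
Summing over c: 2 + 3 + 5 + 6 + 8 + 9 + 11 + 12 + 14 + 15 + 17 + 18 = 120
Check (closed form: nearest integer to p²/48 for even p, (p+3)²/48 for odd p): 76²/48 = 5776/48 ≈ 120.33 → 120

120 triangles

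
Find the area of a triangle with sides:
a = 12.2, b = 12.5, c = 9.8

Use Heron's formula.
s = (12.2 + 12.5 + 9.8)/2 = 34.5/2 = 17.25
s − a = 5.05, s − b = 4.75, s − c = 7.45
s(s−a)(s−b)(s−c) = 17.25·5.05·4.75·7.45 ≈ 3082.69
Area = √3082.69 ≈ 55.522

Area = 55.52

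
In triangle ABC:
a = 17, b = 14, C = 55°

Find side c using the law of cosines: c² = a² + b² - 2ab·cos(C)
c² = 17² + 14² − 2·17·14·cos(55°)
cos(55°) ≈ 0.573576
c² ≈ 289 + 196 − 476·(0.573576) ≈ 485 − 273.022 ≈ 211.978
c ≈ √211.978 ≈ 14.5595

c = 14.56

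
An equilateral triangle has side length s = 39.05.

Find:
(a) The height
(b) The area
(a) The height splits the triangle into two 30-60-90 halves: h = s·√3/2 = 39.05·1.73205/2 ≈ 67.6366/2 ≈ 33.8183
(b) Area = (√3/4)·s² = (√3/4)·39.05² = (√3/4)·1524.9025 ≈ 0.433013·1524.9025 ≈ 660.302

Height = 33.82, Area = 660.3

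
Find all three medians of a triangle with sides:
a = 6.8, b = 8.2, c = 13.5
Median formula: m_a = ½√(2b² + 2c² − a²) (and cyclically). a² = 46.24, b² = 67.24, c² = 182.25.
m_a = ½√(2·67.24 + 2·182.25 − 46.24) = ½√452.74 ≈ ½·21.2777 ≈ 10.6388
m_b = ½√(2·46.24 + 2·182.25 − 67.24) = ½√389.74 ≈ ½·19.7418 ≈ 9.87092
m_c = ½√(2·46.24 + 2·67.24 − 182.25) = ½√44.71 ≈ ½·6.68655 ≈ 3.34328

m_a = 10.64, m_b = 9.871, m_c = 3.343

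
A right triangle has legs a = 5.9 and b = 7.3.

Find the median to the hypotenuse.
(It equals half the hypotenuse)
Hypotenuse c = √(a² + b²) = √(34.81 + 53.29) = √88.1 ≈ 9.38616
Median to hypotenuse = c/2 ≈ 9.38616/2 ≈ 4.69308

Median = 4.693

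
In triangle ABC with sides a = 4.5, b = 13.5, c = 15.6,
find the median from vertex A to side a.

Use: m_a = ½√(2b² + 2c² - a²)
m_a = ½√(2·13.5² + 2·15.6² − 4.5²) = ½√(2·182.25 + 2·243.36 − 20.25) = ½√(364.5 + 486.72 − 20.25) = ½√830.97
√830.97 ≈ 28.8266, so m_a ≈ 14.4133

m_a = 14.41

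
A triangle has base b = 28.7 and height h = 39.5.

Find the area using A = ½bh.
A = ½·b·h = ½·28.7·39.5 = ½·1133.65 = 566.825

Area = 566.825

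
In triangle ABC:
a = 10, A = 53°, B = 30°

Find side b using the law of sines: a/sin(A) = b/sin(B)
a/sin(A) = b/sin(B)  ⇒  b = a·sin(B)/sin(A) = 10·sin(30°)/sin(53°)
sin(30°) ≈ 0.5, sin(53°) ≈ 0.798636
b ≈ 10·0.5/0.798636 ≈ 5/0.798636 ≈ 6.26068

b = 6.261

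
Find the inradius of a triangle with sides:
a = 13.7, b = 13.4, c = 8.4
r = Area/s where s is the semi-perimeter.
s = (13.7 + 13.4 + 8.4)/2 = 35.5/2 = 17.75
Area = √(s(s−a)(s−b)(s−c)) = √(17.75·4.05·4.35·9.35) ≈ √2923.84 ≈ 54.0726
r ≈ 54.0726/17.75 ≈ 3.04634

r = 3.046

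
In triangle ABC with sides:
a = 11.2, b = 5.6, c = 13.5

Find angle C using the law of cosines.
c² = a² + b² − 2ab·cos(C)  ⇒  cos(C) = (a² + b² − c²)/(2ab)
cos(C) = (11.2² + 5.6² − 13.5²)/(2·11.2·5.6) = (125.44 + 31.36 − 182.25)/125.44 = -25.45/125.44 ≈ -0.202886
C = arccos(-0.202886) ≈ 101.706°

C = 101.7°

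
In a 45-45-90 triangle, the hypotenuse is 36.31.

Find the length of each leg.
In a 45-45-90 triangle hypotenuse = leg·√2, so leg = hypotenuse/√2.
Leg = 36.31/√2 ≈ 36.31/1.41421 ≈ 25.675

Each leg = 25.68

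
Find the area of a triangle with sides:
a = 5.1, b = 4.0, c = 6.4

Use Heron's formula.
s = (5.1 + 4.0 + 6.4)/2 = 15.5/2 = 7.75
s − a = 2.65, s − b = 3.75, s − c = 1.35
s(s−a)(s−b)(s−c) = 7.75·2.65·3.75·1.35 ≈ 103.971
Area = √103.971 ≈ 10.1966

Area = 10.2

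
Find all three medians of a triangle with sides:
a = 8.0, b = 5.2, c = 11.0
Median formula: m_a = ½√(2b² + 2c² − a²) (and cyclically). a² = 64, b² = 27.04, c² = 121.
m_a = ½√(2·27.04 + 2·121 − 64) = ½√232.08 ≈ ½·15.2342 ≈ 7.61709
m_b = ½√(2·64 + 2·121 − 27.04) = ½√342.96 ≈ ½·18.5192 ≈ 9.25959
m_c = ½√(2·64 + 2·27.04 − 121) = ½√61.08 ≈ ½·7.81537 ≈ 3.90768

m_a = 7.617, m_b = 9.26, m_c = 3.908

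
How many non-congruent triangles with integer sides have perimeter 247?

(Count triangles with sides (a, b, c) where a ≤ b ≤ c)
Let a ≤ b ≤ c with a + b + c = 247. The only binding inequality is a + b > c, i.e. 247 − c > c, so c < 247/2; and c ≥ 247/3 since c is the largest side.
So 83 ≤ c ≤ 123. For each c, b runs from ⌈(247 − c)/2⌉ up to c (then a = 247 − b − c satisfies 1 ≤ a ≤ b automatically), giving c − ⌈(247 − c)/2⌉ + 1 choices.
Summing over c: 2 + 3 + 5 + 6 + … + 60 + 62  (41 terms, c = 83, …, 123) = 1302
Check (closed form: nearest integer to p²/48 for even p, (p+3)²/48 for odd p): (247+3)²/48 = 250²/48 = 62500/48 ≈ 1302.08 → 1302

1302 triangles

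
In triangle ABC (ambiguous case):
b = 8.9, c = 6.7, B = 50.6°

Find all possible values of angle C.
b/sin(B) = c/sin(C)  ⇒  sin(C) = c·sin(B)/b = 6.7·sin(50.6°)/8.9
sin(50.6°) ≈ 0.772734
sin(C) ≈ 6.7·0.772734/8.9 ≈ 5.17731/8.9 ≈ 0.581721
Candidate 1: C₁ = arcsin(0.581721) ≈ 35.5717°  →  A = 180° − 50.6° − 35.5717° ≈ 93.8283° > 0, valid
Candidate 2: C₂ = 180° − C₁ ≈ 144.428°  →  A = 180° − 50.6° − 144.428° ≈ -15.0283° ≤ 0, not a valid triangle

C = 35.57° (one solution)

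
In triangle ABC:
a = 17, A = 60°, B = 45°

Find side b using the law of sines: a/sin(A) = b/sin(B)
a/sin(A) = b/sin(B)  ⇒  b = a·sin(B)/sin(A) = 17·sin(45°)/sin(60°)
sin(45°) ≈ 0.707107, sin(60°) ≈ 0.866025
b ≈ 17·0.707107/0.866025 ≈ 12.0208/0.866025 ≈ 13.8804

b = 13.88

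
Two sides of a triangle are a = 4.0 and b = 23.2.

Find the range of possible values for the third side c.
Triangle inequality: |a − b| < c < a + b
|a − b| = |4.0 − 23.2| = 19.2
a + b = 4.0 + 23.2 = 27.2

19.2 < c < 27.2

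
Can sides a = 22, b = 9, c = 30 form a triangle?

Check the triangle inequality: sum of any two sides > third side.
a + b vs c: 22 + 9 = 31 > 30  ✓
a + c vs b: 22 + 30 = 52 > 9  ✓
b + c vs a: 9 + 30 = 39 > 22  ✓

Yes, triangle inequality satisfied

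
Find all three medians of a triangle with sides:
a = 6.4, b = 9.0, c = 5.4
Median formula: m_a = ½√(2b² + 2c² − a²) (and cyclically). a² = 40.96, b² = 81, c² = 29.16.
m_a = ½√(2·81 + 2·29.16 − 40.96) = ½√179.36 ≈ ½·13.3925 ≈ 6.69627
m_b = ½√(2·40.96 + 2·29.16 − 81) = ½√59.24 ≈ ½·7.69675 ≈ 3.84838
m_c = ½√(2·40.96 + 2·81 − 29.16) = ½√214.76 ≈ ½·14.6547 ≈ 7.32735

m_a = 6.696, m_b = 3.848, m_c = 7.327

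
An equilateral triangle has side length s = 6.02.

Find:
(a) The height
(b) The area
(a) The height splits the triangle into two 30-60-90 halves: h = s·√3/2 = 6.02·1.73205/2 ≈ 10.4269/2 ≈ 5.21347
(b) Area = (√3/4)·s² = (√3/4)·6.02² = (√3/4)·36.2404 ≈ 0.433013·36.2404 ≈ 15.6926

Height = 5.213, Area = 15.69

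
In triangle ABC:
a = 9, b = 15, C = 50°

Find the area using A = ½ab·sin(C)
A = ½·a·b·sin(C) = ½·9·15·sin(50°)
sin(50°) ≈ 0.766044
A ≈ ½·135·0.766044 = 67.5·0.766044 ≈ 51.708

Area = 51.71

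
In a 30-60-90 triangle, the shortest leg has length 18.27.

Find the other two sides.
In a 30-60-90 triangle the sides are in ratio 1 : √3 : 2 (short leg : long leg : hypotenuse).
Long leg = 18.27·√3 ≈ 18.27·1.73205 ≈ 31.6446
Hypotenuse = 2·18.27 = 36.54

Long leg = 18.27√3 = 31.64, Hypotenuse = 36.54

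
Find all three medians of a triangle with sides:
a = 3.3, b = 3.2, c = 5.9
Median formula: m_a = ½√(2b² + 2c² − a²) (and cyclically). a² = 10.89, b² = 10.24, c² = 34.81.
m_a = ½√(2·10.24 + 2·34.81 − 10.89) = ½√79.21 ≈ ½·8.9 ≈ 4.45
m_b = ½√(2·10.89 + 2·34.81 − 10.24) = ½√81.16 ≈ ½·9.00888 ≈ 4.50444
m_c = ½√(2·10.89 + 2·10.24 − 34.81) = ½√7.45 ≈ ½·2.72947 ≈ 1.36473

m_a = 4.45, m_b = 4.504, m_c = 1.365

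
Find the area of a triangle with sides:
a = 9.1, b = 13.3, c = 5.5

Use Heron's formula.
s = (9.1 + 13.3 + 5.5)/2 = 27.9/2 = 13.95
s − a = 4.85, s − b = 0.65, s − c = 8.45
s(s−a)(s−b)(s−c) = 13.95·4.85·0.65·8.45 ≈ 371.609
Area = √371.609 ≈ 19.2772

Area = 19.28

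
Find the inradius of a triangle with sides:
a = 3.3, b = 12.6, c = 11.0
r = Area/s where s is the semi-perimeter.
s = (3.3 + 12.6 + 11.0)/2 = 26.9/2 = 13.45
Area = √(s(s−a)(s−b)(s−c)) = √(13.45·10.15·0.85·2.45) ≈ √284.298 ≈ 16.8611
r ≈ 16.8611/13.45 ≈ 1.25362

r = 1.254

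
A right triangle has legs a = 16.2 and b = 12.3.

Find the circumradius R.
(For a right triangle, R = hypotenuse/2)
Hypotenuse c = √(a² + b²) = √(262.44 + 151.29) = √413.73 ≈ 20.3404
R = c/2 ≈ 20.3404/2 ≈ 10.1702

R = 10.17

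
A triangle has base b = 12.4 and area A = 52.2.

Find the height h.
A = ½·b·h  ⇒  h = 2A/b = 2·52.2/12.4 = 104.4/12.4 ≈ 8.41935

h = 8.419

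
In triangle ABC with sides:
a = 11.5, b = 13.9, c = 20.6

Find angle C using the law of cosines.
c² = a² + b² − 2ab·cos(C)  ⇒  cos(C) = (a² + b² − c²)/(2ab)
cos(C) = (11.5² + 13.9² − 20.6²)/(2·11.5·13.9) = (132.25 + 193.21 − 424.36)/319.7 = -98.9/319.7 ≈ -0.309353
C = arccos(-0.309353) ≈ 108.02°

C = 108°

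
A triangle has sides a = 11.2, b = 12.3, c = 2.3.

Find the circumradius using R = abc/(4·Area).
First find the area with Heron's formula.
s = (11.2 + 12.3 + 2.3)/2 = 12.9
Area = √(s(s−a)(s−b)(s−c)) = √(12.9·1.7·0.6·10.6) ≈ √139.475 ≈ 11.8099
abc = 11.2·12.3·2.3 = 316.848
R = abc/(4·Area) ≈ 316.848/(4·11.8099) = 316.848/47.2398 ≈ 6.70723

R = 6.707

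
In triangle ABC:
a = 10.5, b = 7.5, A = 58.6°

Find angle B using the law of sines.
a/sin(A) = b/sin(B)  ⇒  sin(B) = b·sin(A)/a = 7.5·sin(58.6°)/10.5
sin(58.6°) ≈ 0.853551
sin(B) ≈ 7.5·0.853551/10.5 ≈ 6.40163/10.5 ≈ 0.609679
B = arcsin(0.609679) ≈ 37.5663°
(Since b ≤ a we need B ≤ A, so the obtuse alternative 180° − 37.5663° ≈ 142.434° is rejected.)

B = 37.57°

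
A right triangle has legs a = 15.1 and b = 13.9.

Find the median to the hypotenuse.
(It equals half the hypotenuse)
Hypotenuse c = √(a² + b²) = √(228.01 + 193.21) = √421.22 ≈ 20.5236
Median to hypotenuse = c/2 ≈ 20.5236/2 ≈ 10.2618

Median = 10.26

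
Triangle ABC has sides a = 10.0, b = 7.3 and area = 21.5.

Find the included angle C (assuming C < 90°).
Area = ½·a·b·sin(C)  ⇒  sin(C) = 2·Area/(a·b) = 2·21.5/(10.0·7.3) = 43/73 ≈ 0.589041
C = arcsin(0.589041) ≈ 36.089° (taking the acute solution since C < 90°)

C = 36.09°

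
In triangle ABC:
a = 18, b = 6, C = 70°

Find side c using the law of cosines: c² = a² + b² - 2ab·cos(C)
c² = 18² + 6² − 2·18·6·cos(70°)
cos(70°) ≈ 0.34202
c² ≈ 324 + 36 − 216·(0.34202) ≈ 360 − 73.8764 ≈ 286.124
c ≈ √286.124 ≈ 16.9152

c = 16.92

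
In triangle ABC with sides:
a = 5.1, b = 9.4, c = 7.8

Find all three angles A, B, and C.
Law of cosines for each angle (a² = 26.01, b² = 88.36, c² = 60.84):
cos(A) = (b² + c² − a²)/(2bc) = (88.36 + 60.84 − 26.01)/(2·9.4·7.8) = 123.19/146.64 ≈ 0.840085  ⇒  A ≈ 32.8509°
cos(B) = (a² + c² − b²)/(2ac) = (26.01 + 60.84 − 88.36)/(2·5.1·7.8) = -1.51/79.56 ≈ -0.0189794  ⇒  B ≈ 91.0875°
cos(C) = (a² + b² − c²)/(2ab) = (26.01 + 88.36 − 60.84)/(2·5.1·9.4) = 53.53/95.88 ≈ 0.558302  ⇒  C ≈ 56.0615°
Check: A + B + C ≈ 180°

A = 32.85°, B = 91.09°, C = 56.06°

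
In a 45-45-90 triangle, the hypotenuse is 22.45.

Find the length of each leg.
In a 45-45-90 triangle hypotenuse = leg·√2, so leg = hypotenuse/√2.
Leg = 22.45/√2 ≈ 22.45/1.41421 ≈ 15.8745

Each leg = 15.87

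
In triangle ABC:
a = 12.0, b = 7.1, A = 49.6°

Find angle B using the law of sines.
a/sin(A) = b/sin(B)  ⇒  sin(B) = b·sin(A)/a = 7.1·sin(49.6°)/12.0
sin(49.6°) ≈ 0.761538
sin(B) ≈ 7.1·0.761538/12.0 ≈ 5.40692/12.0 ≈ 0.450577
B = arcsin(0.450577) ≈ 26.7807°
(Since b ≤ a we need B ≤ A, so the obtuse alternative 180° − 26.7807° ≈ 153.219° is rejected.)

B = 26.78°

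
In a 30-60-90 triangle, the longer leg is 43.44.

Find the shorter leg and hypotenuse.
In a 30-60-90 triangle the sides are in ratio 1 : √3 : 2, so short leg = long leg/√3 and hypotenuse = 2·(short leg).
Short leg = 43.44/√3 ≈ 43.44/1.73205 ≈ 25.0801
Hypotenuse = 2·25.0801 ≈ 50.1602

Short leg = 25.08, Hypotenuse = 50.16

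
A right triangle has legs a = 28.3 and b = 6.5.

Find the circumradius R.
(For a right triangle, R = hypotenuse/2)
Hypotenuse c = √(a² + b²) = √(800.89 + 42.25) = √843.14 ≈ 29.0369
R = c/2 ≈ 29.0369/2 ≈ 14.5184

R = 14.52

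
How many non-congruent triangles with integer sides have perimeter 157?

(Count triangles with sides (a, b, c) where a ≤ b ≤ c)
Let a ≤ b ≤ c with a + b + c = 157. The only binding inequality is a + b > c, i.e. 157 − c > c, so c < 157/2; and c ≥ 157/3 since c is the largest side.
So 53 ≤ c ≤ 78. For each c, b runs from ⌈(157 − c)/2⌉ up to c (then a = 157 − b − c satisfies 1 ≤ a ≤ b automatically), giving c − ⌈(157 − c)/2⌉ + 1 choices.
Summing over c: 2 + 3 + 5 + 6 + … + 38 + 39  (26 terms, c = 53, …, 78) = 533
Check (closed form: nearest integer to p²/48 for even p, (p+3)²/48 for odd p): (157+3)²/48 = 160²/48 = 25600/48 ≈ 533.33 → 533

533 triangles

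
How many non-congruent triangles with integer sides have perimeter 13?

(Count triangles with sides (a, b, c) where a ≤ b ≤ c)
Let a ≤ b ≤ c with a + b + c = 13. The only binding inequality is a + b > c, i.e. 13 − c > c, so c < 13/2; and c ≥ 13/3 since c is the largest side.
So 5 ≤ c ≤ 6. For each c, b runs from ⌈(13 − c)/2⌉ up to c (then a = 13 − b − c satisfies 1 ≤ a ≤ b automatically), giving c − ⌈(13 − c)/2⌉ + 1 choices.
Summing over c: 2 + 3 = 5
Check (closed form: nearest integer to p²/48 for even p, (p+3)²/48 for odd p): (13+3)²/48 = 16²/48 = 256/48 ≈ 5.33 → 5

5 triangles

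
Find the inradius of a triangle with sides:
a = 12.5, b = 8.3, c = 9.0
r = Area/s where s is the semi-perimeter.
s = (12.5 + 8.3 + 9.0)/2 = 29.8/2 = 14.9
Area = √(s(s−a)(s−b)(s−c)) = √(14.9·2.4·6.6·5.9) ≈ √1392.49 ≈ 37.3161
r ≈ 37.3161/14.9 ≈ 2.50444

r = 2.504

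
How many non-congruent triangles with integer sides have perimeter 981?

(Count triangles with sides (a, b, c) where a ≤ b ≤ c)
Let a ≤ b ≤ c with a + b + c = 981. The only binding inequality is a + b > c, i.e. 981 − c > c, so c < 981/2; and c ≥ 981/3 since c is the largest side.
So 327 ≤ c ≤ 490. For each c, b runs from ⌈(981 − c)/2⌉ up to c (then a = 981 − b − c satisfies 1 ≤ a ≤ b automatically), giving c − ⌈(981 − c)/2⌉ + 1 choices.
Summing over c: 1 + 2 + 4 + 5 + … + 244 + 245  (164 terms, c = 327, …, 490) = 20172
Check (closed form: nearest integer to p²/48 for even p, (p+3)²/48 for odd p): (981+3)²/48 = 984²/48 = 968256/48 ≈ 20172.00 → 20172

20172 triangles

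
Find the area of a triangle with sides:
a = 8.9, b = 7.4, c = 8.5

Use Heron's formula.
s = (8.9 + 7.4 + 8.5)/2 = 24.8/2 = 12.4
s − a = 3.5, s − b = 5, s − c = 3.9
s(s−a)(s−b)(s−c) = 12.4·3.5·5·3.9 ≈ 846.3
Area = √846.3 ≈ 29.0912

Area = 29.09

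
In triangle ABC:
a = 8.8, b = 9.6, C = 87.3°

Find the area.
Two sides and the included angle (SAS): A = ½·a·b·sin(C) = ½·8.8·9.6·sin(87.3°)
sin(87.3°) ≈ 0.99889
A ≈ ½·84.48·0.99889 = 42.24·0.99889 ≈ 42.1931

Area = 42.19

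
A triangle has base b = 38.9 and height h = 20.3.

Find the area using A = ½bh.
A = ½·b·h = ½·38.9·20.3 = ½·789.67 = 394.835

Area = 394.835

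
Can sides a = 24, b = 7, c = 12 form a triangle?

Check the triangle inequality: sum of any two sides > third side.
a + b vs c: 24 + 7 = 31 > 12  ✓
a + c vs b: 24 + 12 = 36 > 7  ✓
b + c vs a: 7 + 12 = 19 ≤ 24  ✗

No: 7 + 12 = 19 is not > 24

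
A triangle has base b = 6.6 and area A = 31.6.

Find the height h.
A = ½·b·h  ⇒  h = 2A/b = 2·31.6/6.6 = 63.2/6.6 ≈ 9.57576

h = 9.576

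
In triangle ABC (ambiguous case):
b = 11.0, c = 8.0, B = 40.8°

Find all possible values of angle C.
b/sin(B) = c/sin(C)  ⇒  sin(C) = c·sin(B)/b = 8.0·sin(40.8°)/11.0
sin(40.8°) ≈ 0.653421
sin(C) ≈ 8.0·0.653421/11.0 ≈ 5.22736/11.0 ≈ 0.475215
Candidate 1: C₁ = arcsin(0.475215) ≈ 28.3733°  →  A = 180° − 40.8° − 28.3733° ≈ 110.827° > 0, valid
Candidate 2: C₂ = 180° − C₁ ≈ 151.627°  →  A = 180° − 40.8° − 151.627° ≈ -12.4267° ≤ 0, not a valid triangle

C = 28.37° (one solution)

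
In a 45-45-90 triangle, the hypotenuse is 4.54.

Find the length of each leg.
In a 45-45-90 triangle hypotenuse = leg·√2, so leg = hypotenuse/√2.
Leg = 4.54/√2 ≈ 4.54/1.41421 ≈ 3.21026

Each leg = 3.21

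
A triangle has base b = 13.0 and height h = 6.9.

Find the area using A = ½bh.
A = ½·b·h = ½·13.0·6.9 = ½·89.7 = 44.85

Area = 44.85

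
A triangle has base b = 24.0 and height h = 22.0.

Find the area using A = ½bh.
A = ½·b·h = ½·24.0·22.0 = ½·528 = 264

Area = 264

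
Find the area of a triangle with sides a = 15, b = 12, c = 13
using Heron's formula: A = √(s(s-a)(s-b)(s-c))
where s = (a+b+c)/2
s = (15 + 12 + 13)/2 = 40/2 = 20
s − a = 5, s − b = 8, s − c = 7
s(s−a)(s−b)(s−c) = 20·5·8·7 = 5600
Area = √5600 ≈ 74.8331

s = 20.0, Area = 74.83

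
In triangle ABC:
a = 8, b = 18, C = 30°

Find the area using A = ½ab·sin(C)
A = ½·a·b·sin(C) = ½·8·18·sin(30°)
sin(30°) ≈ 0.5
A ≈ ½·144·0.5 = 72·0.5 ≈ 36

Area = 36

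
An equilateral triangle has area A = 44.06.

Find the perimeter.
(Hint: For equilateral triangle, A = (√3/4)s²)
A = (√3/4)s²  ⇒  s² = 4A/√3 = 4·44.06/√3 = 176.24/1.73205 ≈ 101.752
s ≈ √101.752 ≈ 10.0872
Perimeter = 3s ≈ 3·10.0872 ≈ 30.2617

Perimeter = 30.26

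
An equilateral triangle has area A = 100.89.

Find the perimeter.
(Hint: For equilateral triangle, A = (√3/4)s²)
A = (√3/4)s²  ⇒  s² = 4A/√3 = 4·100.89/√3 = 403.56/1.73205 ≈ 232.995
s ≈ √232.995 ≈ 15.2642
Perimeter = 3s ≈ 3·15.2642 ≈ 45.7926

Perimeter = 45.79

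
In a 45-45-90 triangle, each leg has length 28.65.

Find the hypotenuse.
In a 45-45-90 triangle the sides are in ratio 1 : 1 : √2, so hypotenuse = leg·√2.
Hypotenuse = 28.65·√2 ≈ 28.65·1.41421 ≈ 40.5172

Hypotenuse = 28.65√2 = 40.52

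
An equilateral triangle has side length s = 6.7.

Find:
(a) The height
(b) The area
(a) The height splits the triangle into two 30-60-90 halves: h = s·√3/2 = 6.7·1.73205/2 ≈ 11.6047/2 ≈ 5.80237
(b) Area = (√3/4)·s² = (√3/4)·6.7² = (√3/4)·44.89 ≈ 0.433013·44.89 ≈ 19.4379

Height = 5.802, Area = 19.44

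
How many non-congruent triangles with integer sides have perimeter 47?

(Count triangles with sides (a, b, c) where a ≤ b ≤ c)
Let a ≤ b ≤ c with a + b + c = 47. The only binding inequality is a + b > c, i.e. 47 − c > c, so c < 47/2; and c ≥ 47/3 since c is the largest side.
So 16 ≤ c ≤ 23. For each c, b runs from ⌈(47 − c)/2⌉ up to c (then a = 47 − b − c satisfies 1 ≤ a ≤ b automatically), giving c − ⌈(47 − c)/2⌉ + 1 choices.
Summing over c: 1 + 3 + 4 + 6 + 7 + 9 + 10 + 12 = 52
Check (closed form: nearest integer to p²/48 for even p, (p+3)²/48 for odd p): (47+3)²/48 = 50²/48 = 2500/48 ≈ 52.08 → 52

52 triangles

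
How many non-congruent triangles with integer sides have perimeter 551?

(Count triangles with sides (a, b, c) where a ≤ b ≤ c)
Let a ≤ b ≤ c with a + b + c = 551. The only binding inequality is a + b > c, i.e. 551 − c > c, so c < 551/2; and c ≥ 551/3 since c is the largest side.
So 184 ≤ c ≤ 275. For each c, b runs from ⌈(551 − c)/2⌉ up to c (then a = 551 − b − c satisfies 1 ≤ a ≤ b automatically), giving c − ⌈(551 − c)/2⌉ + 1 choices.
Summing over c: 1 + 3 + 4 + 6 + … + 136 + 138  (92 terms, c = 184, …, 275) = 6394
Check (closed form: nearest integer to p²/48 for even p, (p+3)²/48 for odd p): (551+3)²/48 = 554²/48 = 306916/48 ≈ 6394.08 → 6394

6394 triangles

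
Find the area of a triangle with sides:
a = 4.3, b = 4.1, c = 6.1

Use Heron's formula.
s = (4.3 + 4.1 + 6.1)/2 = 14.5/2 = 7.25
s − a = 2.95, s − b = 3.15, s − c = 1.15
s(s−a)(s−b)(s−c) = 7.25·2.95·3.15·1.15 ≈ 77.4762
Area = √77.4762 ≈ 8.80206

Area = 8.802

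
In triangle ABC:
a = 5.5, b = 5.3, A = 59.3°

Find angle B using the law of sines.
a/sin(A) = b/sin(B)  ⇒  sin(B) = b·sin(A)/a = 5.3·sin(59.3°)/5.5
sin(59.3°) ≈ 0.859852
sin(B) ≈ 5.3·0.859852/5.5 ≈ 4.55722/5.5 ≈ 0.828585
B = arcsin(0.828585) ≈ 55.9536°
(Since b ≤ a we need B ≤ A, so the obtuse alternative 180° − 55.9536° ≈ 124.046° is rejected.)

B = 55.95°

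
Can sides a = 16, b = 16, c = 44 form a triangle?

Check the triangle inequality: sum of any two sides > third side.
a + b vs c: 16 + 16 = 32 ≤ 44  ✗
a + c vs b: 16 + 44 = 60 > 16  ✓
b + c vs a: 16 + 44 = 60 > 16  ✓

No: 16 + 16 = 32 is not > 44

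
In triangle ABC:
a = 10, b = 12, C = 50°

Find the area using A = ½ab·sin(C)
A = ½·a·b·sin(C) = ½·10·12·sin(50°)
sin(50°) ≈ 0.766044
A ≈ ½·120·0.766044 = 60·0.766044 ≈ 45.9627

Area = 45.96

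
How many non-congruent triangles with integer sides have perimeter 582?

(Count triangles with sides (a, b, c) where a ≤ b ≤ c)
Let a ≤ b ≤ c with a + b + c = 582. The only binding inequality is a + b > c, i.e. 582 − c > c, so c < 582/2; and c ≥ 582/3 since c is the largest side.
So 194 ≤ c ≤ 290. For each c, b runs from ⌈(582 − c)/2⌉ up to c (then a = 582 − b − c satisfies 1 ≤ a ≤ b automatically), giving c − ⌈(582 − c)/2⌉ + 1 choices.
Summing over c: 1 + 2 + 4 + 5 + … + 143 + 145  (97 terms, c = 194, …, 290) = 7057
Check (closed form: nearest integer to p²/48 for even p, (p+3)²/48 for odd p): 582²/48 = 338724/48 ≈ 7056.75 → 7057

7057 triangles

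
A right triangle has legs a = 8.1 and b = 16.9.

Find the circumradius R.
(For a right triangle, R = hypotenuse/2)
Hypotenuse c = √(a² + b²) = √(65.61 + 285.61) = √351.22 ≈ 18.7409
R = c/2 ≈ 18.7409/2 ≈ 9.37043

R = 9.37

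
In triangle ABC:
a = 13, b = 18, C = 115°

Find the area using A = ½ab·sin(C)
A = ½·a·b·sin(C) = ½·13·18·sin(115°)
sin(115°) ≈ 0.906308
A ≈ ½·234·0.906308 = 117·0.906308 ≈ 106.038

Area = 106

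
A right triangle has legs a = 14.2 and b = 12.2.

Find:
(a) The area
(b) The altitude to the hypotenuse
(a) The legs are perpendicular, so Area = ½·a·b = ½·14.2·12.2 = ½·173.24 = 86.62
(b) Hypotenuse c = √(a² + b²) = √(201.64 + 148.84) = √350.48 ≈ 18.7211
    Area = ½·c·h_c  ⇒  h_c = 2·Area/c = 173.24/18.7211 ≈ 9.25372

Area = 86.62, h_c = 9.254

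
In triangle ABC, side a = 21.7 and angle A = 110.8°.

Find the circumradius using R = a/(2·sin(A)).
R = a/(2·sin(A)) = 21.7/(2·sin(110.8°))
sin(110.8°) ≈ 0.934826
R ≈ 21.7/(2·0.934826) = 21.7/1.86965 ≈ 11.6064

R = 11.61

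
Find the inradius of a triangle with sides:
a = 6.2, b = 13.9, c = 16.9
r = Area/s where s is the semi-perimeter.
s = (6.2 + 13.9 + 16.9)/2 = 37/2 = 18.5
Area = √(s(s−a)(s−b)(s−c)) = √(18.5·12.3·4.6·1.6) ≈ √1674.77 ≈ 40.9239
r ≈ 40.9239/18.5 ≈ 2.2121

r = 2.212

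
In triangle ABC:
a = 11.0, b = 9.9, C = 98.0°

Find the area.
Two sides and the included angle (SAS): A = ½·a·b·sin(C) = ½·11.0·9.9·sin(98.0°)
sin(98.0°) ≈ 0.990268
A ≈ ½·108.9·0.990268 = 54.45·0.990268 ≈ 53.9201

Area = 53.92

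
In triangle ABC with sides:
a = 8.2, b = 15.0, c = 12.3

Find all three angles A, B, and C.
Law of cosines for each angle (a² = 67.24, b² = 225, c² = 151.29):
cos(A) = (b² + c² − a²)/(2bc) = (225 + 151.29 − 67.24)/(2·15.0·12.3) = 309.05/369 ≈ 0.837534  ⇒  A ≈ 33.1194°
cos(B) = (a² + c² − b²)/(2ac) = (67.24 + 151.29 − 225)/(2·8.2·12.3) = -6.47/201.72 ≈ -0.0320742  ⇒  B ≈ 91.838°
cos(C) = (a² + b² − c²)/(2ab) = (67.24 + 225 − 151.29)/(2·8.2·15.0) = 140.95/246 ≈ 0.572967  ⇒  C ≈ 55.0426°
Check: A + B + C ≈ 180°

A = 33.12°, B = 91.84°, C = 55.04°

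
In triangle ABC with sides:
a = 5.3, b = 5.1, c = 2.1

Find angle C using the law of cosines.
c² = a² + b² − 2ab·cos(C)  ⇒  cos(C) = (a² + b² − c²)/(2ab)
cos(C) = (5.3² + 5.1² − 2.1²)/(2·5.3·5.1) = (28.09 + 26.01 − 4.41)/54.06 = 49.69/54.06 ≈ 0.919164
C = arccos(0.919164) ≈ 23.1958°

C = 23.2°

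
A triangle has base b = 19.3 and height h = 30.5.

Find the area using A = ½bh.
A = ½·b·h = ½·19.3·30.5 = ½·588.65 = 294.325

Area = 294.325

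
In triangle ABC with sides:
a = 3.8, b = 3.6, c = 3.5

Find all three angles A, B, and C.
Law of cosines for each angle (a² = 14.44, b² = 12.96, c² = 12.25):
cos(A) = (b² + c² − a²)/(2bc) = (12.96 + 12.25 − 14.44)/(2·3.6·3.5) = 10.77/25.2 ≈ 0.427381  ⇒  A ≈ 64.6985°
cos(B) = (a² + c² − b²)/(2ac) = (14.44 + 12.25 − 12.96)/(2·3.8·3.5) = 13.73/26.6 ≈ 0.516165  ⇒  B ≈ 58.9246°
cos(C) = (a² + b² − c²)/(2ab) = (14.44 + 12.96 − 12.25)/(2·3.8·3.6) = 15.15/27.36 ≈ 0.553728  ⇒  C ≈ 56.3768°
Check: A + B + C ≈ 180°

A = 64.7°, B = 58.92°, C = 56.38°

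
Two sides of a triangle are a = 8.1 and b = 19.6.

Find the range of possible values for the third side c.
Triangle inequality: |a − b| < c < a + b
|a − b| = |8.1 − 19.6| = 11.5
a + b = 8.1 + 19.6 = 27.7

11.5 < c < 27.7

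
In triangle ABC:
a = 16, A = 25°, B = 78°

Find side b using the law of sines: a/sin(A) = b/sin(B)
a/sin(A) = b/sin(B)  ⇒  b = a·sin(B)/sin(A) = 16·sin(78°)/sin(25°)
sin(78°) ≈ 0.978148, sin(25°) ≈ 0.422618
b ≈ 16·0.978148/0.422618 ≈ 15.6504/0.422618 ≈ 37.0319

b = 37.03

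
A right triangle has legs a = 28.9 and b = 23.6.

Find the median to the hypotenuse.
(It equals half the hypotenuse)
Hypotenuse c = √(a² + b²) = √(835.21 + 556.96) = √1392.17 ≈ 37.3118
Median to hypotenuse = c/2 ≈ 37.3118/2 ≈ 18.6559

Median = 18.66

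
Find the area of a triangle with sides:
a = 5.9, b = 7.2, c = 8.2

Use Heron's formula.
s = (5.9 + 7.2 + 8.2)/2 = 21.3/2 = 10.65
s − a = 4.75, s − b = 3.45, s − c = 2.45
s(s−a)(s−b)(s−c) = 10.65·4.75·3.45·2.45 ≈ 427.591
Area = √427.591 ≈ 20.6783

Area = 20.68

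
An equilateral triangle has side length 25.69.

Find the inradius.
r = Area/s with s the semi-perimeter.
Area = (√3/4)·25.69² = (√3/4)·659.9761 ≈ 0.433013·659.9761 ≈ 285.778
s = 3·25.69/2 = 38.535
r ≈ 285.778/38.535 ≈ 7.41606
(Equivalently r = side/(2√3) = 25.69/3.4641 ≈ 7.41606.)

r = 7.416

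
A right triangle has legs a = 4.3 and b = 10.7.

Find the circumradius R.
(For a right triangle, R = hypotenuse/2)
Hypotenuse c = √(a² + b²) = √(18.49 + 114.49) = √132.98 ≈ 11.5317
R = c/2 ≈ 11.5317/2 ≈ 5.76585

R = 5.766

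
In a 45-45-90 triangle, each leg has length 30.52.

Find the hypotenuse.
In a 45-45-90 triangle the sides are in ratio 1 : 1 : √2, so hypotenuse = leg·√2.
Hypotenuse = 30.52·√2 ≈ 30.52·1.41421 ≈ 43.1618

Hypotenuse = 30.52√2 = 43.16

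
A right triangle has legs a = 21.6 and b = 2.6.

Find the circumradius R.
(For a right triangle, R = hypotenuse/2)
Hypotenuse c = √(a² + b²) = √(466.56 + 6.76) = √473.32 ≈ 21.7559
R = c/2 ≈ 21.7559/2 ≈ 10.878

R = 10.88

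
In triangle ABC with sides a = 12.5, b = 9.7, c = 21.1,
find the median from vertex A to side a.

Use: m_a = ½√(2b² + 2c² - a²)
m_a = ½√(2·9.7² + 2·21.1² − 12.5²) = ½√(2·94.09 + 2·445.21 − 156.25) = ½√(188.18 + 890.42 − 156.25) = ½√922.35
√922.35 ≈ 30.3702, so m_a ≈ 15.1851

m_a = 15.19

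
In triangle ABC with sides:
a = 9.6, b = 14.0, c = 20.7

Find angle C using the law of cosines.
c² = a² + b² − 2ab·cos(C)  ⇒  cos(C) = (a² + b² − c²)/(2ab)
cos(C) = (9.6² + 14.0² − 20.7²)/(2·9.6·14.0) = (92.16 + 196 − 428.49)/268.8 = -140.33/268.8 ≈ -0.522061
C = arccos(-0.522061) ≈ 121.471°

C = 121.5°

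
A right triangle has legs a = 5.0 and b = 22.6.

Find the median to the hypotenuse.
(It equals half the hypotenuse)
Hypotenuse c = √(a² + b²) = √(25 + 510.76) = √535.76 ≈ 23.1465
Median to hypotenuse = c/2 ≈ 23.1465/2 ≈ 11.5732

Median = 11.57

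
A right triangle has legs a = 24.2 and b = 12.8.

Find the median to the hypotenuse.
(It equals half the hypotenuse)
Hypotenuse c = √(a² + b²) = √(585.64 + 163.84) = √749.48 ≈ 27.3766
Median to hypotenuse = c/2 ≈ 27.3766/2 ≈ 13.6883

Median = 13.69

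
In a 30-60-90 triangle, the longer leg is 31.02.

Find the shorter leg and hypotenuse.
In a 30-60-90 triangle the sides are in ratio 1 : √3 : 2, so short leg = long leg/√3 and hypotenuse = 2·(short leg).
Short leg = 31.02/√3 ≈ 31.02/1.73205 ≈ 17.9094
Hypotenuse = 2·17.9094 ≈ 35.8188

Short leg = 17.91, Hypotenuse = 35.82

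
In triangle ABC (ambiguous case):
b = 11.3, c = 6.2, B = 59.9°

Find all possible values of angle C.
b/sin(B) = c/sin(C)  ⇒  sin(C) = c·sin(B)/b = 6.2·sin(59.9°)/11.3
sin(59.9°) ≈ 0.865151
sin(C) ≈ 6.2·0.865151/11.3 ≈ 5.36394/11.3 ≈ 0.474685
Candidate 1: C₁ = arcsin(0.474685) ≈ 28.3388°  →  A = 180° − 59.9° − 28.3388° ≈ 91.7612° > 0, valid
Candidate 2: C₂ = 180° − C₁ ≈ 151.661°  →  A = 180° − 59.9° − 151.661° ≈ -31.5612° ≤ 0, not a valid triangle

C = 28.34° (one solution)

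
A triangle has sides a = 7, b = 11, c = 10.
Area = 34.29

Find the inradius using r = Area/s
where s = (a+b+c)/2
s = (7 + 11 + 10)/2 = 28/2 = 14
r = Area/s = 34.29/14 ≈ 2.44929

r = 2.449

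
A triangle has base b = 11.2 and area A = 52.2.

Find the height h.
A = ½·b·h  ⇒  h = 2A/b = 2·52.2/11.2 = 104.4/11.2 ≈ 9.32143

h = 9.321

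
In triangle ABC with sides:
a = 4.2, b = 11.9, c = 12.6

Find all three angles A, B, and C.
Law of cosines for each angle (a² = 17.64, b² = 141.61, c² = 158.76):
cos(A) = (b² + c² − a²)/(2bc) = (141.61 + 158.76 − 17.64)/(2·11.9·12.6) = 282.73/299.88 ≈ 0.94281  ⇒  A ≈ 19.471°
cos(B) = (a² + c² − b²)/(2ac) = (17.64 + 158.76 − 141.61)/(2·4.2·12.6) = 34.79/105.84 ≈ 0.328704  ⇒  B ≈ 70.8099°
cos(C) = (a² + b² − c²)/(2ab) = (17.64 + 141.61 − 158.76)/(2·4.2·11.9) = 0.49/99.96 ≈ 0.00490196  ⇒  C ≈ 89.7191°
Check: A + B + C ≈ 180°

A = 19.47°, B = 70.81°, C = 89.72°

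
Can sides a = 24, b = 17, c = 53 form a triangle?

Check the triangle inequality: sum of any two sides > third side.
a + b vs c: 24 + 17 = 41 ≤ 53  ✗
a + c vs b: 24 + 53 = 77 > 17  ✓
b + c vs a: 17 + 53 = 70 > 24  ✓

No: 24 + 17 = 41 is not > 53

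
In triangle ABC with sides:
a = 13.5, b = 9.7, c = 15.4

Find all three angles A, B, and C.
Law of cosines for each angle (a² = 182.25, b² = 94.09, c² = 237.16):
cos(A) = (b² + c² − a²)/(2bc) = (94.09 + 237.16 − 182.25)/(2·9.7·15.4) = 149/298.76 ≈ 0.498728  ⇒  A ≈ 60.0841°
cos(B) = (a² + c² − b²)/(2ac) = (182.25 + 237.16 − 94.09)/(2·13.5·15.4) = 325.32/415.8 ≈ 0.782395  ⇒  B ≈ 38.5196°
cos(C) = (a² + b² − c²)/(2ab) = (182.25 + 94.09 − 237.16)/(2·13.5·9.7) = 39.18/261.9 ≈ 0.149599  ⇒  C ≈ 81.3963°
Check: A + B + C ≈ 180°

A = 60.08°, B = 38.52°, C = 81.4°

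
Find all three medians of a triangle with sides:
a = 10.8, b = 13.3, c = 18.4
Median formula: m_a = ½√(2b² + 2c² − a²) (and cyclically). a² = 116.64, b² = 176.89, c² = 338.56.
m_a = ½√(2·176.89 + 2·338.56 − 116.64) = ½√914.26 ≈ ½·30.2367 ≈ 15.1184
m_b = ½√(2·116.64 + 2·338.56 − 176.89) = ½√733.51 ≈ ½·27.0834 ≈ 13.5417
m_c = ½√(2·116.64 + 2·176.89 − 338.56) = ½√248.5 ≈ ½·15.7639 ≈ 7.88194

m_a = 15.12, m_b = 13.54, m_c = 7.882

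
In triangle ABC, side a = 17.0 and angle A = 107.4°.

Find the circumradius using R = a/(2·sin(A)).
R = a/(2·sin(A)) = 17.0/(2·sin(107.4°))
sin(107.4°) ≈ 0.95424
R ≈ 17.0/(2·0.95424) = 17.0/1.90848 ≈ 8.90761

R = 8.908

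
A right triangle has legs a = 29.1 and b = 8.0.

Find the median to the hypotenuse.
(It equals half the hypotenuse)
Hypotenuse c = √(a² + b²) = √(846.81 + 64) = √910.81 ≈ 30.1796
Median to hypotenuse = c/2 ≈ 30.1796/2 ≈ 15.0898

Median = 15.09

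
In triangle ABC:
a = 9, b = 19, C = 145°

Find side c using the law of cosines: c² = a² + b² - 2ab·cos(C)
c² = 9² + 19² − 2·9·19·cos(145°)
cos(145°) ≈ -0.819152
c² ≈ 81 + 361 − 342·(-0.819152) ≈ 442 + 280.15 ≈ 722.15
c ≈ √722.15 ≈ 26.8728

c = 26.87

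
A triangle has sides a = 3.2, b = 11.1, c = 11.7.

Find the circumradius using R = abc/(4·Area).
First find the area with Heron's formula.
s = (3.2 + 11.1 + 11.7)/2 = 13
Area = √(s(s−a)(s−b)(s−c)) = √(13·9.8·1.9·1.3) ≈ √314.678 ≈ 17.7392
abc = 3.2·11.1·11.7 = 415.584
R = abc/(4·Area) ≈ 415.584/(4·17.7392) = 415.584/70.9567 ≈ 5.85687

R = 5.857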